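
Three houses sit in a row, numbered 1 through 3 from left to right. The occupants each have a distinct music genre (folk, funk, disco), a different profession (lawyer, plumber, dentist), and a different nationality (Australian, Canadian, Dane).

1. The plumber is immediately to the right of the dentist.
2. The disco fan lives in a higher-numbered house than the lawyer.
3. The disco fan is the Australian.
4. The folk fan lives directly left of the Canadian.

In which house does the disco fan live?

So house 3 gets plumber for profession.
The only nationality still possible for house 1 is Dane.
By clue 1, the dentist is in house 2.
House 1's profession must be lawyer (nothing else left).
The disco fan is narrowed to house 2 or 3; consider each.
Placing it in house 2 leads to a contradiction, so it's in house 3.
By clue 3, the Australian is in house 3.
House 2 nationality: only Canadian fits.
The folk fan is in house 1 (clue 4).
House 2's music genre must be funk (nothing else left).
So: house 1 = folk/lawyer/Dane, house 2 = funk/dentist/Canadian, house 3 = disco/plumber/Australian.

3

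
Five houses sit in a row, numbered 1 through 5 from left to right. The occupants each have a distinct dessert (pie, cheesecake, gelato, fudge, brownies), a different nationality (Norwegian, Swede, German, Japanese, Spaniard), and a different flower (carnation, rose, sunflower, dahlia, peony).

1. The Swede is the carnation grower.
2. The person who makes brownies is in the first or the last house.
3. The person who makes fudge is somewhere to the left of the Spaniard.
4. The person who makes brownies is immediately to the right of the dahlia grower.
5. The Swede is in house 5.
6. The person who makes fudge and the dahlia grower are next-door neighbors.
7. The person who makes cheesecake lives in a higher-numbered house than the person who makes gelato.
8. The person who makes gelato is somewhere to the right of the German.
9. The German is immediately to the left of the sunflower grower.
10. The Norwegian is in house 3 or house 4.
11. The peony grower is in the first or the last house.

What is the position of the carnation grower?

5

Clue 4: the person who makes brownies is in house 5.
By clue 4, the dahlia grower is in house 4.
Clue 5: the Swede is in house 5.
The person who makes fudge is in house 3 (clue 6).
House 1's dessert must be pie (nothing else left).
Clue 1: the carnation grower is in house 5.
From clue 3, the Spaniard must be in house 4.
Clue 7: the person who makes cheesecake is in house 4.
By clue 7, the person who makes gelato is in house 2.
By clue 8, the German is in house 1.
From clue 9, the sunflower grower must be in house 2.
House 2's nationality must be Japanese (nothing else left).
House 3's nationality must be Norwegian (nothing else left).
House 1's flower must be peony (nothing else left).
House 3 flower: only rose fits.
So: house 1 = pie/German/peony, house 2 = gelato/Japanese/sunflower, house 3 = fudge/Norwegian/rose, house 4 = cheesecake/Spaniard/dahlia, house 5 = brownies/Swede/carnation.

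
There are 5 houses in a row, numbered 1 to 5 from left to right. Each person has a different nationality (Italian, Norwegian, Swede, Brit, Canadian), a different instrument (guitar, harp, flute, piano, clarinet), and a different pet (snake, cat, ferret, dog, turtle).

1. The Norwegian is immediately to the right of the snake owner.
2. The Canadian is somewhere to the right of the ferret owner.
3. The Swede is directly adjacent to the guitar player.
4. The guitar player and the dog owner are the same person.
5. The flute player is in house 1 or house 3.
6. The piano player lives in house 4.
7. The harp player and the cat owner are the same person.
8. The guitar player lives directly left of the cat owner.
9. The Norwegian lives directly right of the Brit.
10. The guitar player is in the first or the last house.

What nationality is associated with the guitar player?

By clue 6, the piano player is in house 4.
The guitar player is in house 1 (clue 10).
That leaves flute as the instrument for house 3.
From clue 3, the Swede must be in house 2.
From clue 4, the dog owner must be in house 1.
The cat owner is in house 2 (clue 8).
House 5's pet must be turtle (nothing else left).
Clue 7: the harp player is in house 2.
House 1 nationality: only Italian fits.
So house 3 gets Brit for nationality.
House 5 instrument: only clarinet fits.
The Norwegian is in house 4 (clue 9).
So house 5 gets Canadian for nationality.
From clue 1, the snake owner must be in house 3.
So house 4 gets ferret for pet.
So: house 1 = Italian/guitar/dog, house 2 = Swede/harp/cat, house 3 = Brit/flute/snake, house 4 = Norwegian/piano/ferret, house 5 = Canadian/clarinet/turtle.

Italian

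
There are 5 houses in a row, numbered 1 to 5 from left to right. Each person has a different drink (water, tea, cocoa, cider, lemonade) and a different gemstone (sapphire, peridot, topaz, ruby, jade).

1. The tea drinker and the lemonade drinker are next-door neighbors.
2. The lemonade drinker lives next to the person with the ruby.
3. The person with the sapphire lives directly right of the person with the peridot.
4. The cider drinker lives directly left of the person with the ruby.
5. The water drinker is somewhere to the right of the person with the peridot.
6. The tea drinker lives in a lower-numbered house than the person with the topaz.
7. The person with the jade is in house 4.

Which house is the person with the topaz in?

5

By clue 7, the person with the jade is in house 4.
That leaves peridot as the gemstone for house 1.
From clue 3, the person with the sapphire must be in house 2.
The cider drinker is narrowed to house 2 or 4; consider each.
Placing it in house 4 leads to a contradiction, so it's in house 2.
From clue 4, the person with the ruby must be in house 3.
So house 4 gets lemonade for drink.
House 5 gemstone: only topaz fits.
Clue 1 places the tea drinker in house 3.
That leaves cocoa as the drink for house 1.
The only drink still possible for house 5 is water.
So: house 1 = cocoa/peridot, house 2 = cider/sapphire, house 3 = tea/ruby, house 4 = lemonade/jade, house 5 = water/topaz.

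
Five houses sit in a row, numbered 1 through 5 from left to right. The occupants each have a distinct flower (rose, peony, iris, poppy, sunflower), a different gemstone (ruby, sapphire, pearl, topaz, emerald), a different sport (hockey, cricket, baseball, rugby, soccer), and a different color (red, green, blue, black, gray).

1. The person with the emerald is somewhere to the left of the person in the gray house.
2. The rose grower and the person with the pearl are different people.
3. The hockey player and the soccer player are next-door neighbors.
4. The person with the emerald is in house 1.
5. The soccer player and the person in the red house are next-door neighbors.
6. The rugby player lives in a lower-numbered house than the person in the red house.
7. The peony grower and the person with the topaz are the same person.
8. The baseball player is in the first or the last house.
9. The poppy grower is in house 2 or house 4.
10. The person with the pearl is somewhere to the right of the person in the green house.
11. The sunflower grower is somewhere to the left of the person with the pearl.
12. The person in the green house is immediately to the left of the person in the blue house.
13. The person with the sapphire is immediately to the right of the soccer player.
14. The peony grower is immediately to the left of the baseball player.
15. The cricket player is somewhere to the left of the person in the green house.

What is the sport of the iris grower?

Clue 4 places the person with the emerald in house 1.
Clue 14 places the peony grower in house 4.
Clue 14 places the baseball player in house 5.
House 2's flower must be poppy (nothing else left).
The only color still possible for house 1 is black.
Clue 7: the person with the topaz is in house 4.
The sunflower grower is narrowed to house 1 or 3; consider each.
Placing it in house 3 leads to a contradiction, so it's in house 1.
The iris grower is narrowed to house 3 or 5; consider each.
Placing it in house 5 leads to a contradiction, so it's in house 3.
So house 5 gets rose for flower.
The person with the pearl is in house 3 (clue 2).
The person in the green house is in house 2 (clue 10).
From clue 12, the person in the blue house must be in house 3.
Clue 15 places the cricket player in house 1.
House 4's color must be gray (nothing else left).
That leaves red as the color for house 5.
Clue 3 places the hockey player in house 3.
From clue 5, the soccer player must be in house 4.
From clue 13, the person with the sapphire must be in house 5.
So house 2 gets ruby for gemstone.
That leaves rugby as the sport for house 2.
So: house 1 = sunflower/emerald/cricket/black, house 2 = poppy/ruby/rugby/green, house 3 = iris/pearl/hockey/blue, house 4 = peony/topaz/soccer/gray, house 5 = rose/sapphire/baseball/red.

hockey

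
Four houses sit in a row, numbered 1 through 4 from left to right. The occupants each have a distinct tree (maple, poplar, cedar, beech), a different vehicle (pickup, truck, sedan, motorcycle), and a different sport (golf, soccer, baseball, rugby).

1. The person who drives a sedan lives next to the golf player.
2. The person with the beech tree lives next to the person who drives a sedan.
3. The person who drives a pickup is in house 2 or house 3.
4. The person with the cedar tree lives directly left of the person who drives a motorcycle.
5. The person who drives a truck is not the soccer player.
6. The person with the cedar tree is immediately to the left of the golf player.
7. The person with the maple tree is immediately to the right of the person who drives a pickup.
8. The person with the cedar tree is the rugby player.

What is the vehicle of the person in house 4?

The person with the maple tree is narrowed to house 3 or 4; consider each.
Placing it in house 3 leads to a contradiction, so it's in house 4.
Clue 7: the person who drives a pickup is in house 3.
Clue 6: the person with the cedar tree is in house 1.
Clue 6 places the golf player in house 2.
By clue 8, the rugby player is in house 1.
Clue 1 places the person who drives a sedan in house 1.
The person with the beech tree is in house 2 (clue 2).
Clue 4 places the person who drives a motorcycle in house 2.
House 3 tree: only poplar fits.
That leaves truck as the vehicle for house 4.
Clue 5: the soccer player is in house 3.
House 4 sport: only baseball fits.
So: house 1 = cedar/sedan/rugby, house 2 = beech/motorcycle/golf, house 3 = poplar/pickup/soccer, house 4 = maple/truck/baseball.

truck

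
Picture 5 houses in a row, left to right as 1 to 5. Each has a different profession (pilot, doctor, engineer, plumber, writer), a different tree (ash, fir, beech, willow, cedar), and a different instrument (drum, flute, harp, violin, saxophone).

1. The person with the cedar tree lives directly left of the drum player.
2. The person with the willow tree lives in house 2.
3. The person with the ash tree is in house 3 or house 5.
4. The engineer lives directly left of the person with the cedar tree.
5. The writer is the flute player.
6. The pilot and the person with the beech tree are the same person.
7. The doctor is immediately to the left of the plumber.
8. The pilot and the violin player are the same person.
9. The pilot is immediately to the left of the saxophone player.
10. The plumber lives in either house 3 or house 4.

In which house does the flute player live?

From clue 2, the person with the willow tree must be in house 2.
The only profession still possible for house 5 is writer.
The flute player is in house 5 (clue 5).
House 1 profession: only pilot fits.
House 4's profession must be plumber (nothing else left).
Clue 1: the person with the cedar tree is in house 3.
Clue 4: the engineer is in house 2.
By clue 6, the person with the beech tree is in house 1.
Clue 7 places the doctor in house 3.
Clue 8 places the violin player in house 1.
Clue 9: the saxophone player is in house 2.
The only tree still possible for house 4 is fir.
That leaves ash as the tree for house 5.
House 3's instrument must be harp (nothing else left).
So house 4 gets drum for instrument.
So: house 1 = pilot/beech/violin, house 2 = engineer/willow/saxophone, house 3 = doctor/cedar/harp, house 4 = plumber/fir/drum, house 5 = writer/ash/flute.

5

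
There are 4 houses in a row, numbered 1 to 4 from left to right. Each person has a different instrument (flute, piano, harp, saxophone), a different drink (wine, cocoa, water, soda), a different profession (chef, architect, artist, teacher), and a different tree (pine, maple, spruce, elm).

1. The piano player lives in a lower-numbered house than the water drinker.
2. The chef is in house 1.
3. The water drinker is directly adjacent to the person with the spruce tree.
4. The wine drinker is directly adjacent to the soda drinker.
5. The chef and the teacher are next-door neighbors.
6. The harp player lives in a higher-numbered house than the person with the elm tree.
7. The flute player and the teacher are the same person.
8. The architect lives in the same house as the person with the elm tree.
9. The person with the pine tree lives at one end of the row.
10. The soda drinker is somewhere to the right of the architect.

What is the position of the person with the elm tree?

3

From clue 2, the chef must be in house 1.
By clue 5, the teacher is in house 2.
From clue 7, the flute player must be in house 2.
House 4 profession: only artist fits.
The person with the elm tree is in house 3 (clue 8).
Clue 10 places the soda drinker in house 4.
So house 3 gets architect for profession.
By clue 1, the piano player is in house 1.
Clue 4: the wine drinker is in house 3.
By clue 6, the harp player is in house 4.
House 3 instrument: only saxophone fits.
The only drink still possible for house 1 is cocoa.
House 2's drink must be water (nothing else left).
Clue 3 places the person with the spruce tree in house 1.
The only tree still possible for house 2 is maple.
So house 4 gets pine for tree.
So: house 1 = piano/cocoa/chef/spruce, house 2 = flute/water/teacher/maple, house 3 = saxophone/wine/architect/elm, house 4 = harp/soda/artist/pine.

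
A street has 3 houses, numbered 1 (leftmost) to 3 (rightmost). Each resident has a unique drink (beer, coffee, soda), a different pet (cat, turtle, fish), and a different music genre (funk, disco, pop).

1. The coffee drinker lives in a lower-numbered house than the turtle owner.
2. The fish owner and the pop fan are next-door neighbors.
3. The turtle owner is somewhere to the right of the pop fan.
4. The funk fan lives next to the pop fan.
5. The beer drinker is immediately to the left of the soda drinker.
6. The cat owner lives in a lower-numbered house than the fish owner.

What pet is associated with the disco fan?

So house 3 gets soda for drink.
So house 1 gets cat for pet.
By clue 5, the beer drinker is in house 2.
House 1's drink must be coffee (nothing else left).
The fish owner is narrowed to house 2 or 3; consider each.
Placing it in house 3 leads to a contradiction, so it's in house 2.
By clue 2, the pop fan is in house 1.
The funk fan is in house 2 (clue 4).
House 3's pet must be turtle (nothing else left).
So house 3 gets disco for music genre.
So: house 1 = coffee/cat/pop, house 2 = beer/fish/funk, house 3 = soda/turtle/disco.

turtle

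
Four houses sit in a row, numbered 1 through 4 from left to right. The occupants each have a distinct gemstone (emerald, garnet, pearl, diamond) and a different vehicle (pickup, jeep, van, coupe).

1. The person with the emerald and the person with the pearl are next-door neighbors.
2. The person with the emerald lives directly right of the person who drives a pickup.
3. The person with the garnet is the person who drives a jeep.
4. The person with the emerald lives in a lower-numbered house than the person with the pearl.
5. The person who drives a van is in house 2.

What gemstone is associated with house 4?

garnet

The person who drives a van is in house 2 (clue 5).
By clue 2, the person with the emerald is in house 2.
Clue 2: the person who drives a pickup is in house 1.
From clue 1, the person with the pearl must be in house 3.
House 1 gemstone: only diamond fits.
House 4 gemstone: only garnet fits.
Clue 3 places the person who drives a jeep in house 4.
House 3's vehicle must be coupe (nothing else left).
So: house 1 = diamond/pickup, house 2 = emerald/van, house 3 = pearl/coupe, house 4 = garnet/jeep.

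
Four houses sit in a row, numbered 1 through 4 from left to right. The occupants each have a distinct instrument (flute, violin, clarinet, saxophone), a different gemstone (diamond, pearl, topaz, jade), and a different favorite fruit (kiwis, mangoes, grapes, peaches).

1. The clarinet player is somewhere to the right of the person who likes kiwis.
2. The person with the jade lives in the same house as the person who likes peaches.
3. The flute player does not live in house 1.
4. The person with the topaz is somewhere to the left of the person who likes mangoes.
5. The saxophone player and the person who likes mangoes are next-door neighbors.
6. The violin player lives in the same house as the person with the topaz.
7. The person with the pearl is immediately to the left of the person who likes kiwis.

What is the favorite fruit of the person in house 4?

The clarinet player is narrowed to house 3 or 4; consider each.
Placing it in house 3 leads to a contradiction, so it's in house 4.
The flute player is narrowed to house 2 or 3; consider each.
Placing it in house 3 leads to a contradiction, so it's in house 2.
The saxophone player is narrowed to house 1 or 3; consider each.
Placing it in house 1 leads to a contradiction, so it's in house 3.
House 1 instrument: only violin fits.
The person with the topaz is in house 1 (clue 6).
Clue 7 places the person who likes kiwis in house 3.
House 2's gemstone must be pearl (nothing else left).
So house 1 gets grapes for favorite fruit.
Clue 2 places the person with the jade in house 4.
The person who likes peaches is in house 4 (clue 2).
The only gemstone still possible for house 3 is diamond.
That leaves mangoes as the favorite fruit for house 2.
So: house 1 = violin/topaz/grapes, house 2 = flute/pearl/mangoes, house 3 = saxophone/diamond/kiwis, house 4 = clarinet/jade/peaches.

peaches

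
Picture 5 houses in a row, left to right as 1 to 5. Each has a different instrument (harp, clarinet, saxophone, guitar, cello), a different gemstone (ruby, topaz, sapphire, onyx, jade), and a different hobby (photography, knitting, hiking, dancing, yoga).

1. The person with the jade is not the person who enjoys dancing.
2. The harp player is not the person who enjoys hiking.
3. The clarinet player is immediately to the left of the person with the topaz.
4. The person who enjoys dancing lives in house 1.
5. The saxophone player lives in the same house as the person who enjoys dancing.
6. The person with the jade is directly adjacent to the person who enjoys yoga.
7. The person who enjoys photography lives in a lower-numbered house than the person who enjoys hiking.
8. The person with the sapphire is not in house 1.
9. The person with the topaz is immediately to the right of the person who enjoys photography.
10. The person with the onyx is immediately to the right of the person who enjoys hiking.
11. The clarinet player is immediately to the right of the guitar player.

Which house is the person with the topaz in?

By clue 4, the person who enjoys dancing is in house 1.
By clue 5, the saxophone player is in house 1.
The only gemstone still possible for house 1 is ruby.
The clarinet player is in house 3 (clue 3).
Clue 3 places the person with the topaz in house 4.
Clue 9: the person who enjoys photography is in house 3.
From clue 11, the guitar player must be in house 2.
That leaves onyx as the gemstone for house 5.
House 4's hobby must be hiking (nothing else left).
Clue 2: the harp player is in house 5.
Clue 6: the person with the jade is in house 3.
From clue 6, the person who enjoys yoga must be in house 2.
The only instrument still possible for house 4 is cello.
The only gemstone still possible for house 2 is sapphire.
The only hobby still possible for house 5 is knitting.
So: house 1 = saxophone/ruby/dancing, house 2 = guitar/sapphire/yoga, house 3 = clarinet/jade/photography, house 4 = cello/topaz/hiking, house 5 = harp/onyx/knitting.

4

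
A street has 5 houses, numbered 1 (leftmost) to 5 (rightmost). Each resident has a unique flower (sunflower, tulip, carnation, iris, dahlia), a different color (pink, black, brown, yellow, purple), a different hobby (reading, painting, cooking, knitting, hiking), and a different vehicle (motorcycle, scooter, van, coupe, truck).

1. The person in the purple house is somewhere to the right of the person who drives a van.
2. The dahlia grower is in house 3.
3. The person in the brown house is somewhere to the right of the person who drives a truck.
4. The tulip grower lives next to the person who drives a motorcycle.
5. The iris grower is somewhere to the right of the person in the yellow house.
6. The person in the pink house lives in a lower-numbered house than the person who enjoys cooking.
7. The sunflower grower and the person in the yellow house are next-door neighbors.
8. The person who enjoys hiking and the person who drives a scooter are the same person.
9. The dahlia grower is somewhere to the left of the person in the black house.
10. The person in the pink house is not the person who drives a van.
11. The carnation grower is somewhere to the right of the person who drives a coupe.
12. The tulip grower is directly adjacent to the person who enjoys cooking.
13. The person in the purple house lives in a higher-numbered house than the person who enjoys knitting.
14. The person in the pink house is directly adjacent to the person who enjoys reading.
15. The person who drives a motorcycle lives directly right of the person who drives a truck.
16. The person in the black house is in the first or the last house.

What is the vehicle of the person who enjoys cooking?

motorcycle

From clue 2, the dahlia grower must be in house 3.
By clue 16, the person in the black house is in house 5.
That leaves scooter as the vehicle for house 5.
By clue 8, the person who enjoys hiking is in house 5.
The carnation grower is narrowed to house 2 or 4 or 5; consider each.
Placing it in house 4 and house 5 leads to a contradiction, so it's in house 2.
The person who drives a coupe is in house 1 (clue 11).
That leaves motorcycle as the vehicle for house 4.
Clue 4: the tulip grower is in house 5.
From clue 12, the person who enjoys cooking must be in house 4.
By clue 15, the person who drives a truck is in house 3.
The only flower still possible for house 1 is sunflower.
House 4 flower: only iris fits.
So house 1 gets pink for color.
House 2 color: only yellow fits.
House 2's vehicle must be van (nothing else left).
By clue 3, the person in the brown house is in house 4.
The person who enjoys reading is in house 2 (clue 14).
House 3's color must be purple (nothing else left).
From clue 13, the person who enjoys knitting must be in house 1.
House 3's hobby must be painting (nothing else left).
So: house 1 = sunflower/pink/knitting/coupe, house 2 = carnation/yellow/reading/van, house 3 = dahlia/purple/painting/truck, house 4 = iris/brown/cooking/motorcycle, house 5 = tulip/black/hiking/scooter.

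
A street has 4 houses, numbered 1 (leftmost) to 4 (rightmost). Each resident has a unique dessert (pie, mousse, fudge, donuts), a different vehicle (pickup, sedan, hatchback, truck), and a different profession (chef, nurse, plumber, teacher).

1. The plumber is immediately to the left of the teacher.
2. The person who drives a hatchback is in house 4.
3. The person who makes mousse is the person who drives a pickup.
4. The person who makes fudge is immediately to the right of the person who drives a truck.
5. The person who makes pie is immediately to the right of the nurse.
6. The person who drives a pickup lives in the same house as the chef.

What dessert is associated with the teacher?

fudge

Clue 2 places the person who drives a hatchback in house 4.
The only profession still possible for house 4 is teacher.
From clue 1, the plumber must be in house 3.
The person who makes mousse is narrowed to house 1 or 2; consider each.
Placing it in house 2 leads to a contradiction, so it's in house 1.
From clue 3, the person who drives a pickup must be in house 1.
By clue 6, the chef is in house 1.
So house 2 gets nurse for profession.
By clue 5, the person who makes pie is in house 3.
House 2's dessert must be donuts (nothing else left).
That leaves fudge as the dessert for house 4.
Clue 4: the person who drives a truck is in house 3.
That leaves sedan as the vehicle for house 2.
So: house 1 = mousse/pickup/chef, house 2 = donuts/sedan/nurse, house 3 = pie/truck/plumber, house 4 = fudge/hatchback/teacher.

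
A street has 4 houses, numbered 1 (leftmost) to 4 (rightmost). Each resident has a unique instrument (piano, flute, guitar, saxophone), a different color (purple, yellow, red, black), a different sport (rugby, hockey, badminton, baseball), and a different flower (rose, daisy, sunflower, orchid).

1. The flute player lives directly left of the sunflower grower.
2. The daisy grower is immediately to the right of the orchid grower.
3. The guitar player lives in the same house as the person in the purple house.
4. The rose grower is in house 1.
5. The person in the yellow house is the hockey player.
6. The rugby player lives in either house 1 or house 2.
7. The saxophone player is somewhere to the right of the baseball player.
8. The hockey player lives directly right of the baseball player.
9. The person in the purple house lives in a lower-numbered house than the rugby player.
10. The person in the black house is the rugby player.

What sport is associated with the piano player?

rugby

Clue 4 places the rose grower in house 1.
Clue 9: the person in the purple house is in house 1.
The rugby player is in house 2 (clue 9).
Clue 10: the person in the black house is in house 2.
From clue 3, the guitar player must be in house 1.
From clue 8, the hockey player must be in house 4.
By clue 8, the baseball player is in house 3.
That leaves badminton as the sport for house 1.
Clue 5 places the person in the yellow house in house 4.
Clue 7: the saxophone player is in house 4.
House 3's color must be red (nothing else left).
So house 2 gets orchid for flower.
From clue 2, the daisy grower must be in house 3.
House 4's flower must be sunflower (nothing else left).
From clue 1, the flute player must be in house 3.
The only instrument still possible for house 2 is piano.
So: house 1 = guitar/purple/badminton/rose, house 2 = piano/black/rugby/orchid, house 3 = flute/red/baseball/daisy, house 4 = saxophone/yellow/hockey/sunflower.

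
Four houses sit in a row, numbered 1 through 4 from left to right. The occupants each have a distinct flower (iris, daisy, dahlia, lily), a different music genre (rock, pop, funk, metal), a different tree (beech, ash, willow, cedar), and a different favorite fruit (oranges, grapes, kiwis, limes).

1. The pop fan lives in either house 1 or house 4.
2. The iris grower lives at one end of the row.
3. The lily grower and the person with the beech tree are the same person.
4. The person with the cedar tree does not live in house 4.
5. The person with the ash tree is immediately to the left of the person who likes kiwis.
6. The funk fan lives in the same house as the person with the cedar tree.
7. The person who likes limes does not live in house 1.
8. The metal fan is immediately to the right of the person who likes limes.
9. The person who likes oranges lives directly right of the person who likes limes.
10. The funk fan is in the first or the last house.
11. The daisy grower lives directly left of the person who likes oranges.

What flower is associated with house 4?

The funk fan is in house 1 (clue 10).
House 2's music genre must be rock (nothing else left).
The only music genre still possible for house 3 is metal.
House 4 music genre: only pop fits.
House 1's favorite fruit must be grapes (nothing else left).
Clue 6 places the person with the cedar tree in house 1.
Clue 8 places the person who likes limes in house 2.
Clue 9 places the person who likes oranges in house 3.
From clue 11, the daisy grower must be in house 2.
So house 4 gets kiwis for favorite fruit.
By clue 5, the person with the ash tree is in house 3.
That leaves willow as the tree for house 2.
House 4's tree must be beech (nothing else left).
From clue 3, the lily grower must be in house 4.
That leaves dahlia as the flower for house 3.
The only flower still possible for house 1 is iris.
So: house 1 = iris/funk/cedar/grapes, house 2 = daisy/rock/willow/limes, house 3 = dahlia/metal/ash/oranges, house 4 = lily/pop/beech/kiwis.

lily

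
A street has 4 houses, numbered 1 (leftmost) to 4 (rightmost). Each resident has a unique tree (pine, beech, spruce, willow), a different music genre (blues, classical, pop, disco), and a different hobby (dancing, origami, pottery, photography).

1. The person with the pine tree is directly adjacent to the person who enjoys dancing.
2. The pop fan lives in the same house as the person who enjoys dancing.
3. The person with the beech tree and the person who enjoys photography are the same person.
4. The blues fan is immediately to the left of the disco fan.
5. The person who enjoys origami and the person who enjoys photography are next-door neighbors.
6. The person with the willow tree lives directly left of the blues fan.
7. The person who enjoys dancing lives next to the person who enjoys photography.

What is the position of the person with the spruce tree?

The person with the willow tree is narrowed to house 1 or 2; consider each.
Placing it in house 1 leads to a contradiction, so it's in house 2.
Clue 6 places the blues fan in house 3.
The only music genre still possible for house 4 is disco.
Clue 2: the pop fan is in house 2.
Clue 2: the person who enjoys dancing is in house 2.
The only music genre still possible for house 1 is classical.
By clue 5, the person who enjoys origami is in house 4.
By clue 5, the person who enjoys photography is in house 3.
House 4's tree must be spruce (nothing else left).
That leaves pottery as the hobby for house 1.
Clue 3: the person with the beech tree is in house 3.
House 1's tree must be pine (nothing else left).
So: house 1 = pine/classical/pottery, house 2 = willow/pop/dancing, house 3 = beech/blues/photography, house 4 = spruce/disco/origami.

4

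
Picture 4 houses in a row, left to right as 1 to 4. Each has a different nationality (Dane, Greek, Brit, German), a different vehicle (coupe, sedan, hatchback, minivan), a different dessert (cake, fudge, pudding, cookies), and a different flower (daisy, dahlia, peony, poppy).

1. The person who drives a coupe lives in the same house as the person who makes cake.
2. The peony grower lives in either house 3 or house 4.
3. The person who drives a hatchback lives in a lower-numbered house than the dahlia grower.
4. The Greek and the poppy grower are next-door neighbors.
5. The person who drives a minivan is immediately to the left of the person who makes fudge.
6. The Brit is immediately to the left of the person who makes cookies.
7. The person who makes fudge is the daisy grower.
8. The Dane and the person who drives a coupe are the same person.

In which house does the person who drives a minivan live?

House 1's flower must be poppy (nothing else left).
By clue 4, the Greek is in house 2.
The Brit is narrowed to house 1 or 3; consider each.
Placing it in house 3 leads to a contradiction, so it's in house 1.
By clue 6, the person who makes cookies is in house 2.
The only flower still possible for house 2 is dahlia.
The person who drives a hatchback is in house 1 (clue 3).
So house 1 gets pudding for dessert.
The Dane is narrowed to house 3 or 4; consider each.
Placing it in house 3 leads to a contradiction, so it's in house 4.
From clue 8, the person who drives a coupe must be in house 4.
The only nationality still possible for house 3 is German.
Clue 1 places the person who makes cake in house 4.
So house 3 gets fudge for dessert.
From clue 5, the person who drives a minivan must be in house 2.
By clue 7, the daisy grower is in house 3.
So house 3 gets sedan for vehicle.
The only flower still possible for house 4 is peony.
So: house 1 = Brit/hatchback/pudding/poppy, house 2 = Greek/minivan/cookies/dahlia, house 3 = German/sedan/fudge/daisy, house 4 = Dane/coupe/cake/peony.

2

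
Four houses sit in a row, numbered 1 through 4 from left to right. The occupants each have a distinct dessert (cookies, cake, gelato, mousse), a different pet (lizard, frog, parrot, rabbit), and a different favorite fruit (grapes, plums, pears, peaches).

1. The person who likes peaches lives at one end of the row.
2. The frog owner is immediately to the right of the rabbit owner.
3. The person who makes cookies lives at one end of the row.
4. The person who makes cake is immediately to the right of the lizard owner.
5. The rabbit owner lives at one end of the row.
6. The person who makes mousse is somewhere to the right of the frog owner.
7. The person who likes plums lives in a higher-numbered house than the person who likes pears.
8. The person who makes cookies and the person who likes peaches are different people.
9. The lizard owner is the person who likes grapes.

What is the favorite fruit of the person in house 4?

peaches

From clue 5, the rabbit owner must be in house 1.
House 4's pet must be parrot (nothing else left).
The frog owner is in house 2 (clue 2).
The only dessert still possible for house 2 is gelato.
So house 3 gets lizard for pet.
From clue 4, the person who makes cake must be in house 4.
Clue 9 places the person who likes grapes in house 3.
The only dessert still possible for house 1 is cookies.
The only dessert still possible for house 3 is mousse.
The person who likes peaches is in house 4 (clue 8).
House 1's favorite fruit must be pears (nothing else left).
The only favorite fruit still possible for house 2 is plums.
So: house 1 = cookies/rabbit/pears, house 2 = gelato/frog/plums, house 3 = mousse/lizard/grapes, house 4 = cake/parrot/peaches.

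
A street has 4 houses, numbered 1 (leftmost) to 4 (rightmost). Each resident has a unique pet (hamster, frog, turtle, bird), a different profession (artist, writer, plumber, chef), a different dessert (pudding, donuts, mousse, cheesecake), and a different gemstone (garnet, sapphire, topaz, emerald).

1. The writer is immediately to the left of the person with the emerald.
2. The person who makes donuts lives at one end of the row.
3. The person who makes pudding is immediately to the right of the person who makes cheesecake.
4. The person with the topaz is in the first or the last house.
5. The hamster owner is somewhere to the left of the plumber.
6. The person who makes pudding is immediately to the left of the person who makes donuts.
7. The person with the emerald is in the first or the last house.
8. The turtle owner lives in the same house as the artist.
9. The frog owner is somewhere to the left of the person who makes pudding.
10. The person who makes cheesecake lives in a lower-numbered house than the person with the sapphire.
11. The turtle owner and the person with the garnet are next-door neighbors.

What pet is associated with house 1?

By clue 6, the person who makes pudding is in house 3.
Clue 6 places the person who makes donuts in house 4.
Clue 7: the person with the emerald is in house 4.
Clue 1 places the writer in house 3.
From clue 3, the person who makes cheesecake must be in house 2.
The person with the sapphire is in house 3 (clue 10).
The only dessert still possible for house 1 is mousse.
House 1 gemstone: only topaz fits.
That leaves garnet as the gemstone for house 2.
From clue 11, the turtle owner must be in house 1.
House 4's pet must be bird (nothing else left).
The plumber is in house 4 (clue 5).
From clue 8, the artist must be in house 1.
House 2 pet: only frog fits.
That leaves hamster as the pet for house 3.
House 2 profession: only chef fits.
So: house 1 = turtle/artist/mousse/topaz, house 2 = frog/chef/cheesecake/garnet, house 3 = hamster/writer/pudding/sapphire, house 4 = bird/plumber/donuts/emerald.

turtle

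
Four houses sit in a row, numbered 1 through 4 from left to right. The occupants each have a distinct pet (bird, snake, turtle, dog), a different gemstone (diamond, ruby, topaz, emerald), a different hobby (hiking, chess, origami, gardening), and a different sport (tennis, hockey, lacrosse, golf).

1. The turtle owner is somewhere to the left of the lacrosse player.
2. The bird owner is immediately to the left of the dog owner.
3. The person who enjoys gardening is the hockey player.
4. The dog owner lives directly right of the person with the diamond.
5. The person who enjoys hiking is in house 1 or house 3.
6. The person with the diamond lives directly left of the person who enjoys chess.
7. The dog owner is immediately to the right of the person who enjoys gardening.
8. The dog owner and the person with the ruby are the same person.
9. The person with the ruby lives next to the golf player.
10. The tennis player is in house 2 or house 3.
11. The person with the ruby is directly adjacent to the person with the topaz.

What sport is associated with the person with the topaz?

golf

The person who enjoys hiking is narrowed to house 1 or 3; consider each.
Placing it in house 1 leads to a contradiction, so it's in house 3.
House 4's pet must be snake (nothing else left).
The dog owner is in house 2 (clue 4).
By clue 4, the person with the diamond is in house 1.
Clue 6 places the person who enjoys chess in house 2.
From clue 7, the person who enjoys gardening must be in house 1.
By clue 8, the person with the ruby is in house 2.
House 3's pet must be turtle (nothing else left).
So house 3 gets topaz for gemstone.
That leaves emerald as the gemstone for house 4.
House 4 hobby: only origami fits.
So house 4 gets lacrosse for sport.
From clue 3, the hockey player must be in house 1.
The only pet still possible for house 1 is bird.
That leaves tennis as the sport for house 2.
House 3's sport must be golf (nothing else left).
So: house 1 = bird/diamond/gardening/hockey, house 2 = dog/ruby/chess/tennis, house 3 = turtle/topaz/hiking/golf, house 4 = snake/emerald/origami/lacrosse.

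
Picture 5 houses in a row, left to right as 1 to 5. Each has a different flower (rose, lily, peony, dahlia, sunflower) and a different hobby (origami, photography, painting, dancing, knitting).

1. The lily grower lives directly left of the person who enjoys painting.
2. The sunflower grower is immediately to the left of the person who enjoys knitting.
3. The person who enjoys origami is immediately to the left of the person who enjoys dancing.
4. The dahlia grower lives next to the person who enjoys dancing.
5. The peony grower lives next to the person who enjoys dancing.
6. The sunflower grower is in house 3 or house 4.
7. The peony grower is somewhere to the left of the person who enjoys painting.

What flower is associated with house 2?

The sunflower grower is narrowed to house 3 or 4; consider each.
Placing it in house 3 leads to a contradiction, so it's in house 4.
Clue 2: the person who enjoys knitting is in house 5.
The lily grower is narrowed to house 1 or 2 or 3; consider each.
Placing it in house 1 and house 3 leads to a contradiction, so it's in house 2.
Clue 1 places the person who enjoys painting in house 3.
House 1 flower: only peony fits.
Clue 3: the person who enjoys origami is in house 1.
Clue 3 places the person who enjoys dancing in house 2.
The dahlia grower is in house 3 (clue 4).
So house 5 gets rose for flower.
House 4's hobby must be photography (nothing else left).
So: house 1 = peony/origami, house 2 = lily/dancing, house 3 = dahlia/painting, house 4 = sunflower/photography, house 5 = rose/knitting.

lily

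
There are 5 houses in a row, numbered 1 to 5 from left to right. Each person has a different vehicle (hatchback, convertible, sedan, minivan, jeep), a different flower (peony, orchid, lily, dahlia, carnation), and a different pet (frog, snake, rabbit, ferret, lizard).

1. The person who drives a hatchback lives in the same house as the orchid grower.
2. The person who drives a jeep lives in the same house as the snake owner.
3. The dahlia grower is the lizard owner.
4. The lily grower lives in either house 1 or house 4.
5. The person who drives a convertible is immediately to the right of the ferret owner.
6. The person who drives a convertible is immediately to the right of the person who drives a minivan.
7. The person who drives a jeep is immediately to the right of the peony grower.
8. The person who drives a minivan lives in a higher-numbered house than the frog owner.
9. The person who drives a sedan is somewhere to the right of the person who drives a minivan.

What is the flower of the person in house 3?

House 1's vehicle must be hatchback (nothing else left).
Clue 1: the orchid grower is in house 1.
That leaves lily as the flower for house 4.
House 2's vehicle must be minivan (nothing else left).
Clue 6: the person who drives a convertible is in house 3.
By clue 8, the frog owner is in house 1.
House 4's vehicle must be jeep (nothing else left).
That leaves sedan as the vehicle for house 5.
Clue 2 places the snake owner in house 4.
Clue 5: the ferret owner is in house 2.
From clue 7, the peony grower must be in house 3.
Clue 3 places the dahlia grower in house 5.
By clue 3, the lizard owner is in house 5.
So house 2 gets carnation for flower.
That leaves rabbit as the pet for house 3.
So: house 1 = hatchback/orchid/frog, house 2 = minivan/carnation/ferret, house 3 = convertible/peony/rabbit, house 4 = jeep/lily/snake, house 5 = sedan/dahlia/lizard.

peony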